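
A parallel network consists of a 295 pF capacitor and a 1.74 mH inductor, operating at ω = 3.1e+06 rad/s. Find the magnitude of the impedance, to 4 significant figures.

1372 Ω

X_L = ωL = 5394 Ω
X_C = 1/(ωC) = 1093 Ω
Parallel: admittances add. Y = 1/(jωL) + jωC
Y = (0 + j0.0007291) S
|Y| = 0.0007291 S → |Z| = 1/|Y| = 1372 Ω, ∠Z = −∠Y = -90.00°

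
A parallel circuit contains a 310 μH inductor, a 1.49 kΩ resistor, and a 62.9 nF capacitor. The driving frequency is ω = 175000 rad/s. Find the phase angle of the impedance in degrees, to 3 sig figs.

84.8°

X_L = ωL = 54.2 Ω
X_C = 1/(ωC) = 90.8 Ω
Parallel: admittances add. Y = 1/R + 1/(jωL) + jωC
Y = (0.000671 − j0.00743) S
|Y| = 0.00746 S → |Z| = 1/|Y| = 134 Ω, ∠Z = −∠Y = 84.8°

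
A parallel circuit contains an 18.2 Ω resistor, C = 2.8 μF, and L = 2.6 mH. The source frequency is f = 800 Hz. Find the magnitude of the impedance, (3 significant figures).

ω = 2πf = 5027 rad/s
X_L = ωL = 13.1 Ω
X_C = 1/(ωC) = 71.1 Ω
Parallel: admittances add. Y = 1/R + 1/(jωL) + jωC
Y = (0.0549 − j0.0624) S
|Y| = 0.0832 S → |Z| = 1/|Y| = 12.0 Ω, ∠Z = −∠Y = 48.7°

12.0 Ω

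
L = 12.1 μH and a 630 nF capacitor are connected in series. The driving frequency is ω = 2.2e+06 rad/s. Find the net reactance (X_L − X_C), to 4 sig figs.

25.90 Ω

X_L = ωL = 26.62 Ω
X_C = 1/(ωC) = 0.7215 Ω
X = 26.62 − 0.7215 = 25.90 Ω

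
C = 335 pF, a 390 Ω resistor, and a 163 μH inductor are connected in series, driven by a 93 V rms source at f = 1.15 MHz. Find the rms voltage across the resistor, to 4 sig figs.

42.25 V

ω = 2πf = 7.226e+06 rad/s
X_L = ωL = 1178 Ω
X_C = 1/(ωC) = 413.1 Ω
Net reactance X = X_L − X_C = 764.7 Ω
Z = 390.0 + j764.7 Ω
|Z| = √(390.0² + 764.7²) = 858.4 Ω
I = V/|Z| = 108.3 mA
V_R = I·|Z_R| = 0.1083 × 390.0 = 42.25 V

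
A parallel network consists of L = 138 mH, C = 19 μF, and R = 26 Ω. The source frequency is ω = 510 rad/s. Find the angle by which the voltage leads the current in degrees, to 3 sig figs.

X_L = ωL = 70.4 Ω
X_C = 1/(ωC) = 103 Ω
Parallel: admittances add. Y = 1/R + 1/(jωL) + jωC
Y = (0.0385 − j0.00452) S
|Y| = 0.0387 S → |Z| = 1/|Y| = 25.8 Ω, ∠Z = −∠Y = 6.70°

6.70°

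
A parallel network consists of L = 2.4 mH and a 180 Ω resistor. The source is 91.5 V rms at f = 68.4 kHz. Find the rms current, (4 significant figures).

516.0 mA

ω = 2πf = 429800 rad/s
X_L = ωL = 1031 Ω
Parallel: admittances add. Y = 1/R + 1/(jωL)
Y = (0.005556 − j0.0009695) S
|Y| = 0.005640 S → |Z| = 1/|Y| = 177.3 Ω, ∠Z = −∠Y = 9.899°
I = V/|Z| = 91.5/177.3 = 516.0 mA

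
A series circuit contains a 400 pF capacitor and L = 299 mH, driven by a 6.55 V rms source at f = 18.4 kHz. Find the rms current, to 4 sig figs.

506.1 μA

ω = 2πf = 115600 rad/s
X_L = ωL = 34570 Ω
X_C = 1/(ωC) = 21620 Ω
Net reactance X = X_L − X_C = 12940 Ω
Z = j12940 Ω
|Z| = √(0² + 12940²) = 12940 Ω
I = V/|Z| = 6.55/12940 = 506.1 μA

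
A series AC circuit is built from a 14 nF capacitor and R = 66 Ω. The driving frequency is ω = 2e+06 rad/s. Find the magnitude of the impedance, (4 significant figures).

75.04 Ω

X_C = 1/(ωC) = 35.71 Ω
Z = 66.00 − j35.71 Ω
|Z| = √(66.00² + 35.71²) = 75.04 Ω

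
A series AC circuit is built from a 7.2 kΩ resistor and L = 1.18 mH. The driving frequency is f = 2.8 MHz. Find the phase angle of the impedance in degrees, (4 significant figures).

ω = 2πf = 1.759e+07 rad/s
X_L = ωL = 20760 Ω
Z = 7200 + j20760 Ω
|Z| = √(7200² + 20760²) = 21970 Ω
∠Z = arctan(20760/7200) = 70.87°

70.87°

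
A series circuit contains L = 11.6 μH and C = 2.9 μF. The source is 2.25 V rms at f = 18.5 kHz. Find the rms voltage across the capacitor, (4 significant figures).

4.125 V

ω = 2πf = 116200 rad/s
X_L = ωL = 1.348 Ω
X_C = 1/(ωC) = 2.967 Ω
Net reactance X = X_L − X_C = -1.618 Ω
Z = − j1.618 Ω
|Z| = √(0² + 1.618²) = 1.618 Ω
I = V/|Z| = 1.390 A
V_C = I·|Z_C| = 1.390 × 2.967 = 4.125 V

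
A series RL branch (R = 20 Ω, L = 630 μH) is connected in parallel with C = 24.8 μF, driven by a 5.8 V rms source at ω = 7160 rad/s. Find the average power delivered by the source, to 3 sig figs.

X_L = ωL = 4.51 Ω
X_C = 1/(ωC) = 5.63 Ω
Branch 1 (R+jX_L): Z₁ = 20.0 + j4.51 Ω, |Z₁| = 20.5 Ω
Branch 2 (−jX_C): Z₂ = −j5.63 Ω
Parallel: Z = Z₁Z₂/(Z₁+Z₂), |Z| = 5.76 Ω, ∠Z = -74.1°
I = V/|Z| = 1.01 A
P = VI cos φ = 5.8 × 1.01 × cos(-74.1°) = 1.60 W

1.60 W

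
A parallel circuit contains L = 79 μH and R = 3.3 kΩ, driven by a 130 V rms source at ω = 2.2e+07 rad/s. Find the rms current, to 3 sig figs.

84.5 mA

X_L = ωL = 1740 Ω
Parallel: admittances add. Y = 1/R + 1/(jωL)
Y = (0.000303 − j0.000575) S
|Y| = 0.000650 S → |Z| = 1/|Y| = 1540 Ω, ∠Z = −∠Y = 62.2°
I = V/|Z| = 130/1540 = 84.5 mA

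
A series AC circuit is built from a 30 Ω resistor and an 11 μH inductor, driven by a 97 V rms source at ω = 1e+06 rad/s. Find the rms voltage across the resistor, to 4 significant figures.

X_L = ωL = 11.00 Ω
Z = 30.00 + j11.00 Ω
|Z| = √(30.00² + 11.00²) = 31.95 Ω
I = V/|Z| = 3.036 A
V_R = I·|Z_R| = 3.036 × 30.00 = 91.07 V

91.07 V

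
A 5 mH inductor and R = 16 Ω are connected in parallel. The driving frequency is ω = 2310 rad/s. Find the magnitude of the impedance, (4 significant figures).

9.365 Ω

X_L = ωL = 11.55 Ω
Parallel: admittances add. Y = 1/R + 1/(jωL)
Y = (0.06250 − j0.08658) S
|Y| = 0.1068 S → |Z| = 1/|Y| = 9.365 Ω, ∠Z = −∠Y = 54.18°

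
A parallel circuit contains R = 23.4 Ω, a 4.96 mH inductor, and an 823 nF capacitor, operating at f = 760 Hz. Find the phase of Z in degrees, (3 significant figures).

ω = 2πf = 4775 rad/s
X_L = ωL = 23.7 Ω
X_C = 1/(ωC) = 254 Ω
Parallel: admittances add. Y = 1/R + 1/(jωL) + jωC
Y = (0.0427 − j0.0383) S
|Y| = 0.0574 S → |Z| = 1/|Y| = 17.4 Ω, ∠Z = −∠Y = 41.9°

41.9°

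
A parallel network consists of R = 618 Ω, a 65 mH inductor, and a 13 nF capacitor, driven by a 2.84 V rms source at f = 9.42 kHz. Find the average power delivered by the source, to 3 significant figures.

13.1 mW

ω = 2πf = 59190 rad/s
X_L = ωL = 3850 Ω
X_C = 1/(ωC) = 1300 Ω
Parallel: admittances add. Y = 1/R + 1/(jωL) + jωC
Y = (0.00162 + j0.000510) S
|Y| = 0.00170 S → |Z| = 1/|Y| = 589 Ω, ∠Z = −∠Y = -17.5°
I = V/|Z| = 4.82 mA
P = VI cos φ = 2.84 × 0.00482 × cos(-17.5°) = 13.1 mW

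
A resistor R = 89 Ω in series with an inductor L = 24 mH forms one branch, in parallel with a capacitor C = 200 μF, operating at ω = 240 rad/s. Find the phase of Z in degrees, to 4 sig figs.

-76.68°

X_L = ωL = 5.760 Ω
X_C = 1/(ωC) = 20.83 Ω
Branch 1 (R+jX_L): Z₁ = 89.00 + j5.760 Ω, |Z₁| = 89.19 Ω
Branch 2 (−jX_C): Z₂ = −j20.83 Ω
Parallel: Z = Z₁Z₂/(Z₁+Z₂), |Z| = 20.58 Ω, ∠Z = -76.68°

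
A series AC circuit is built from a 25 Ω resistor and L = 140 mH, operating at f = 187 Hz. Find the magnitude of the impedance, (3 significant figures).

166 Ω

ω = 2πf = 1175 rad/s
X_L = ωL = 164 Ω
Z = 25.0 + j164 Ω
|Z| = √(25.0² + 164²) = 166 Ω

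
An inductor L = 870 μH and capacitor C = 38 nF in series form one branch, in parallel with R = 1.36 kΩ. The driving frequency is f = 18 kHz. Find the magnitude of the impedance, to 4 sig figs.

ω = 2πf = 113100 rad/s
X_L = ωL = 98.39 Ω
X_C = 1/(ωC) = 232.7 Ω
Branch 1: Z₁ = R = 1360 Ω
Branch 2 (series LC): Z₂ = j(X_L − X_C) = −j134.3 Ω
Parallel: Z = Z₁Z₂/(Z₁+Z₂), |Z| = 133.6 Ω, ∠Z = -84.36°

133.6 Ω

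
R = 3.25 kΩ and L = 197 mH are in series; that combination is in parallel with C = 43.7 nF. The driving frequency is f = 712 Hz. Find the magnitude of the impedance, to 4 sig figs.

ω = 2πf = 4474 rad/s
X_L = ωL = 881.3 Ω
X_C = 1/(ωC) = 5115 Ω
Branch 1 (R+jX_L): Z₁ = 3250 + j881.3 Ω, |Z₁| = 3367 Ω
Branch 2 (−jX_C): Z₂ = −j5115 Ω
Parallel: Z = Z₁Z₂/(Z₁+Z₂), |Z| = 3227 Ω, ∠Z = -22.34°

3227 Ω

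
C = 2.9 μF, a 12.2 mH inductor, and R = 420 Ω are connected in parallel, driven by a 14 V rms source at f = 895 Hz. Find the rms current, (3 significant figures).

41.2 mA

ω = 2πf = 5623 rad/s
X_L = ωL = 68.6 Ω
X_C = 1/(ωC) = 61.3 Ω
Parallel: admittances add. Y = 1/R + 1/(jωL) + jωC
Y = (0.00238 + j0.00173) S
|Y| = 0.00294 S → |Z| = 1/|Y| = 340 Ω, ∠Z = −∠Y = -36.0°
I = V/|Z| = 14/340 = 41.2 mA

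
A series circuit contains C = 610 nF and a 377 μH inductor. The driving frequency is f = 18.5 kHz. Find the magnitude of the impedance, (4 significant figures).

ω = 2πf = 116200 rad/s
X_L = ωL = 43.82 Ω
X_C = 1/(ωC) = 14.10 Ω
Net reactance X = X_L − X_C = 29.72 Ω
Z = j29.72 Ω
|Z| = √(0² + 29.72²) = 29.72 Ω

29.72 Ω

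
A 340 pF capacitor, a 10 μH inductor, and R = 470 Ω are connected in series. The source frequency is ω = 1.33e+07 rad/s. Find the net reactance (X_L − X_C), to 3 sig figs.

X_L = ωL = 133 Ω
X_C = 1/(ωC) = 221 Ω
X = 133 − 221 = -88.1 Ω

-88.1 Ω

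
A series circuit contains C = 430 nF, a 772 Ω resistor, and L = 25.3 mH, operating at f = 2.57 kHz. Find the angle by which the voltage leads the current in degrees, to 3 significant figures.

18.9°

ω = 2πf = 16150 rad/s
X_L = ωL = 409 Ω
X_C = 1/(ωC) = 144 Ω
Net reactance X = X_L − X_C = 265 Ω
Z = 772 + j265 Ω
|Z| = √(772² + 265²) = 816 Ω
∠Z = arctan(265/772) = 18.9°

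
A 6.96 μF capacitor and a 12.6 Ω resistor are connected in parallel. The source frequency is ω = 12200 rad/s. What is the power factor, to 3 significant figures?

X_C = 1/(ωC) = 11.8 Ω
Parallel: admittances add. Y = 1/R + jωC
Y = (0.0794 + j0.0849) S
|Y| = 0.116 S → |Z| = 1/|Y| = 8.60 Ω, ∠Z = −∠Y = -46.9°
cos φ = cos(-46.9°) = 0.683

0.683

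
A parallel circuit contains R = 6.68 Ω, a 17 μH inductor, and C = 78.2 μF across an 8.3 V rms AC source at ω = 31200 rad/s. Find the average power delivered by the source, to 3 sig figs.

X_L = ωL = 0.530 Ω
X_C = 1/(ωC) = 0.410 Ω
Parallel: admittances add. Y = 1/R + 1/(jωL) + jωC
Y = (0.150 + j0.554) S
|Y| = 0.574 S → |Z| = 1/|Y| = 1.74 Ω, ∠Z = −∠Y = -74.9°
I = V/|Z| = 4.77 A
P = VI cos φ = 8.3 × 4.77 × cos(-74.9°) = 10.3 W

10.3 W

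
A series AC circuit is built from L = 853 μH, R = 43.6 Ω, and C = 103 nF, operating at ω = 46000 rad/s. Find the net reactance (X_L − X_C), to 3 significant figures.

X_L = ωL = 39.2 Ω
X_C = 1/(ωC) = 211 Ω
X = 39.2 − 211 = -172 Ω

-172 Ω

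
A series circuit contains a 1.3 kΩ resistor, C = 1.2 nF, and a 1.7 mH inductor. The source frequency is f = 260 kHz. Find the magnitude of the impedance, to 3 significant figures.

ω = 2πf = 1.634e+06 rad/s
X_L = ωL = 2780 Ω
X_C = 1/(ωC) = 510 Ω
Net reactance X = X_L − X_C = 2270 Ω
Z = 1300 + j2270 Ω
|Z| = √(1300² + 2270²) = 2610 Ω

2610 Ω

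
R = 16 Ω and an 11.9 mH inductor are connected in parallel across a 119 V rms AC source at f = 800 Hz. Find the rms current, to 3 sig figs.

7.70 A

ω = 2πf = 5027 rad/s
X_L = ωL = 59.8 Ω
Parallel: admittances add. Y = 1/R + 1/(jωL)
Y = (0.0625 − j0.0167) S
|Y| = 0.0647 S → |Z| = 1/|Y| = 15.5 Ω, ∠Z = −∠Y = 15.0°
I = V/|Z| = 119/15.5 = 7.70 A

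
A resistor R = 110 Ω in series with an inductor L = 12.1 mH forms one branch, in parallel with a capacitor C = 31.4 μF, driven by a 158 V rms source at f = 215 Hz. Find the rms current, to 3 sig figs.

ω = 2πf = 1351 rad/s
X_L = ωL = 16.3 Ω
X_C = 1/(ωC) = 23.6 Ω
Branch 1 (R+jX_L): Z₁ = 110 + j16.3 Ω, |Z₁| = 111 Ω
Branch 2 (−jX_C): Z₂ = −j23.6 Ω
Parallel: Z = Z₁Z₂/(Z₁+Z₂), |Z| = 23.8 Ω, ∠Z = -77.8°
I = V/|Z| = 158/23.8 = 6.64 A

6.64 A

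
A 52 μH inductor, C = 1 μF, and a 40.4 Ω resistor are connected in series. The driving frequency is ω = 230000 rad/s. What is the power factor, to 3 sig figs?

X_L = ωL = 12.0 Ω
X_C = 1/(ωC) = 4.35 Ω
Net reactance X = X_L − X_C = 7.61 Ω
Z = 40.4 + j7.61 Ω
|Z| = √(40.4² + 7.61²) = 41.1 Ω
∠Z = arctan(7.61/40.4) = 10.7°
cos φ = cos(10.7°) = 0.983

0.983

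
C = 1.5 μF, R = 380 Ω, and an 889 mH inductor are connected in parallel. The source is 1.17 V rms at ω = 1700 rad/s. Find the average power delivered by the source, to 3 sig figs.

X_L = ωL = 1510 Ω
X_C = 1/(ωC) = 392 Ω
Parallel: admittances add. Y = 1/R + 1/(jωL) + jωC
Y = (0.00263 + j0.00189) S
|Y| = 0.00324 S → |Z| = 1/|Y| = 309 Ω, ∠Z = −∠Y = -35.7°
I = V/|Z| = 3.79 mA
P = VI cos φ = 1.17 × 0.00379 × cos(-35.7°) = 3.60 mW

3.60 mW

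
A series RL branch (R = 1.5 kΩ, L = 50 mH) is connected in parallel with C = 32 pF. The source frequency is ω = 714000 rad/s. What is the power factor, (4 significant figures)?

X_L = ωL = 35700 Ω
X_C = 1/(ωC) = 43770 Ω
Branch 1 (R+jX_L): Z₁ = 1500 + j35700 Ω, |Z₁| = 35730 Ω
Branch 2 (−jX_C): Z₂ = −j43770 Ω
Parallel: Z = Z₁Z₂/(Z₁+Z₂), |Z| = 190600 Ω, ∠Z = 77.06°
cos φ = cos(77.06°) = 0.2239

0.2239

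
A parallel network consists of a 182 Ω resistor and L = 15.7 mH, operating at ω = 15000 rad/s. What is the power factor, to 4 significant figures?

X_L = ωL = 235.5 Ω
Parallel: admittances add. Y = 1/R + 1/(jωL)
Y = (0.005495 − j0.004246) S
|Y| = 0.006944 S → |Z| = 1/|Y| = 144.0 Ω, ∠Z = −∠Y = 37.70°
cos φ = cos(37.70°) = 0.7912

0.7912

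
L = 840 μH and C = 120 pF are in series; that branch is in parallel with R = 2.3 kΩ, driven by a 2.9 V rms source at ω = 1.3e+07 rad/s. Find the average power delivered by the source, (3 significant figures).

X_L = ωL = 10900 Ω
X_C = 1/(ωC) = 641 Ω
Branch 1: Z₁ = R = 2300 Ω
Branch 2 (series LC): Z₂ = j(X_L − X_C) = j10300 Ω
Parallel: Z = Z₁Z₂/(Z₁+Z₂), |Z| = 2240 Ω, ∠Z = 12.6°
I = V/|Z| = 1.29 mA
P = VI cos φ = 2.9 × 0.00129 × cos(12.6°) = 3.66 mW

3.66 mW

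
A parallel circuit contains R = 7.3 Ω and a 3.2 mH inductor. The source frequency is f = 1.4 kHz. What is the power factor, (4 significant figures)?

0.9680

ω = 2πf = 8796 rad/s
X_L = ωL = 28.15 Ω
Parallel: admittances add. Y = 1/R + 1/(jωL)
Y = (0.1370 − j0.03553) S
|Y| = 0.1415 S → |Z| = 1/|Y| = 7.066 Ω, ∠Z = −∠Y = 14.54°
cos φ = cos(14.54°) = 0.9680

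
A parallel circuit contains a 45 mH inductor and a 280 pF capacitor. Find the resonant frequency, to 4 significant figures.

44.84 kHz

ω₀ = 1/√(LC) = 1/√(0.045 × 2.8e-10) = 281700 rad/s
f₀ = ω₀/(2π) = 44.84 kHz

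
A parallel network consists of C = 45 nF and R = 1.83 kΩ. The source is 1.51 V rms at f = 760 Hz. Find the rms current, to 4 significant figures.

886.6 μA

ω = 2πf = 4775 rad/s
X_C = 1/(ωC) = 4654 Ω
Parallel: admittances add. Y = 1/R + jωC
Y = (0.0005464 + j0.0002149) S
|Y| = 0.0005872 S → |Z| = 1/|Y| = 1703 Ω, ∠Z = −∠Y = -21.47°
I = V/|Z| = 1.51/1703 = 886.6 μA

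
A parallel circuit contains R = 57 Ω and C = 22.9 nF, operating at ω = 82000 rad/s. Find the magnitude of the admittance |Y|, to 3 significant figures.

X_C = 1/(ωC) = 533 Ω
Parallel: admittances add. Y = 1/R + jωC
Y = (0.0175 + j0.00188) S
|Y| = 0.0176 S → |Z| = 1/|Y| = 56.7 Ω, ∠Z = −∠Y = -6.11°

17.6 mS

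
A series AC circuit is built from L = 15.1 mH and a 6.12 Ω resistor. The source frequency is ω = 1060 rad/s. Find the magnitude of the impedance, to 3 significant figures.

17.1 Ω

X_L = ωL = 16.0 Ω
Z = 6.12 + j16.0 Ω
|Z| = √(6.12² + 16.0²) = 17.1 Ω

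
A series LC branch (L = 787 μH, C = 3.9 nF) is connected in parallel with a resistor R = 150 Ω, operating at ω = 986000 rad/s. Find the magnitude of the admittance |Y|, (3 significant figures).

X_L = ωL = 776 Ω
X_C = 1/(ωC) = 260 Ω
Branch 1: Z₁ = R = 150 Ω
Branch 2 (series LC): Z₂ = j(X_L − X_C) = j516 Ω
Parallel: Z = Z₁Z₂/(Z₁+Z₂), |Z| = 144 Ω, ∠Z = 16.2°
|Y| = 1/|Z| = 6.94 mS

6.94 mS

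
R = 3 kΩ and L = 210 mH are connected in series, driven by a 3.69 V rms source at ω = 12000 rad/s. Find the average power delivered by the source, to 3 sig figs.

2.66 mW

X_L = ωL = 2520 Ω
Z = 3000 + j2520 Ω
|Z| = √(3000² + 2520²) = 3920 Ω
∠Z = arctan(2520/3000) = 40.0°
I = V/|Z| = 942 μA
P = VI cos φ = 3.69 × 0.000942 × cos(40.0°) = 2.66 mW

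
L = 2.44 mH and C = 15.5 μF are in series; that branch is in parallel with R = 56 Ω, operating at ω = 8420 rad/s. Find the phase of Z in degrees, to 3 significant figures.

X_L = ωL = 20.5 Ω
X_C = 1/(ωC) = 7.66 Ω
Branch 1: Z₁ = R = 56.0 Ω
Branch 2 (series LC): Z₂ = j(X_L − X_C) = j12.9 Ω
Parallel: Z = Z₁Z₂/(Z₁+Z₂), |Z| = 12.6 Ω, ∠Z = 77.0°

77.0°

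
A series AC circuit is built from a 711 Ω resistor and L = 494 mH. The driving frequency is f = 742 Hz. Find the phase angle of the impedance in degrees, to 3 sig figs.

72.8°

ω = 2πf = 4662 rad/s
X_L = ωL = 2300 Ω
Z = 711 + j2300 Ω
|Z| = √(711² + 2300²) = 2410 Ω
∠Z = arctan(2300/711) = 72.8°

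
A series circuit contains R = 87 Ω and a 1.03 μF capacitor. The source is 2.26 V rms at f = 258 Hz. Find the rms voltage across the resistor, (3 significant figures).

0.325 V

ω = 2πf = 1621 rad/s
X_C = 1/(ωC) = 599 Ω
Z = 87.0 − j599 Ω
|Z| = √(87.0² + 599²) = 605 Ω
I = V/|Z| = 3.73 mA
V_R = I·|Z_R| = 0.00373 × 87.0 = 0.325 V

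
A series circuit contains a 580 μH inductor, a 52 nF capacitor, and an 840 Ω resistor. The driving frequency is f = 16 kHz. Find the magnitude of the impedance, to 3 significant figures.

ω = 2πf = 100500 rad/s
X_L = ωL = 58.3 Ω
X_C = 1/(ωC) = 191 Ω
Net reactance X = X_L − X_C = -133 Ω
Z = 840 − j133 Ω
|Z| = √(840² + 133²) = 850 Ω

850 Ω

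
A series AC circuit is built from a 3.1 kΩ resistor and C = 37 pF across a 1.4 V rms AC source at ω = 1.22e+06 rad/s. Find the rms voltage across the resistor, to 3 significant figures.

0.194 V

X_C = 1/(ωC) = 22200 Ω
Z = 3100 − j22200 Ω
|Z| = √(3100² + 22200²) = 22400 Ω
I = V/|Z| = 62.6 μA
V_R = I·|Z_R| = 6.26e-05 × 3100 = 0.194 V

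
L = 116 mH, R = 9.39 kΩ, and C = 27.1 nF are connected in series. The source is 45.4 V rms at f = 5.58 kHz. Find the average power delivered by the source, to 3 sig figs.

ω = 2πf = 35060 rad/s
X_L = ωL = 4070 Ω
X_C = 1/(ωC) = 1050 Ω
Net reactance X = X_L − X_C = 3010 Ω
Z = 9390 + j3010 Ω
|Z| = √(9390² + 3010²) = 9860 Ω
∠Z = arctan(3010/9390) = 17.8°
I = V/|Z| = 4.60 mA
P = VI cos φ = 45.4 × 0.00460 × cos(17.8°) = 199 mW

199 mW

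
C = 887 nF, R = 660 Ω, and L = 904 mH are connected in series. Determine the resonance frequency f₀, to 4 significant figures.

177.7 Hz

ω₀ = 1/√(LC) = 1/√(0.904 × 8.87e-07) = 1117 rad/s
f₀ = ω₀/(2π) = 177.7 Hz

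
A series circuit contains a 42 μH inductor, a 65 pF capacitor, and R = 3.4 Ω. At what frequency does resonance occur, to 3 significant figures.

ω₀ = 1/√(LC) = 1/√(4.2e-05 × 6.5e-11) = 1.914e+07 rad/s
f₀ = ω₀/(2π) = 3.05 MHz

3.05 MHz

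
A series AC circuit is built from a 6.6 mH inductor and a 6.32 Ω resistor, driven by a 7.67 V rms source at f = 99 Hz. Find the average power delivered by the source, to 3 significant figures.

6.55 W

ω = 2πf = 622.0 rad/s
X_L = ωL = 4.11 Ω
Z = 6.32 + j4.11 Ω
|Z| = √(6.32² + 4.11²) = 7.54 Ω
∠Z = arctan(4.11/6.32) = 33.0°
I = V/|Z| = 1.02 A
P = VI cos φ = 7.67 × 1.02 × cos(33.0°) = 6.55 W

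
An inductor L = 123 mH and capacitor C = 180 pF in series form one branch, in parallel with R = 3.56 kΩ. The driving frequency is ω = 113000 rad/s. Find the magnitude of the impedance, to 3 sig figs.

3540 Ω

X_L = ωL = 13900 Ω
X_C = 1/(ωC) = 49200 Ω
Branch 1: Z₁ = R = 3560 Ω
Branch 2 (series LC): Z₂ = j(X_L − X_C) = −j35300 Ω
Parallel: Z = Z₁Z₂/(Z₁+Z₂), |Z| = 3540 Ω, ∠Z = -5.76°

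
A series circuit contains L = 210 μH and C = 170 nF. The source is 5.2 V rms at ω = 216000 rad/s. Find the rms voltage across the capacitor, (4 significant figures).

X_L = ωL = 45.36 Ω
X_C = 1/(ωC) = 27.23 Ω
Net reactance X = X_L − X_C = 18.13 Ω
Z = j18.13 Ω
|Z| = √(0² + 18.13²) = 18.13 Ω
I = V/|Z| = 286.9 mA
V_C = I·|Z_C| = 0.2869 × 27.23 = 7.812 V

7.812 V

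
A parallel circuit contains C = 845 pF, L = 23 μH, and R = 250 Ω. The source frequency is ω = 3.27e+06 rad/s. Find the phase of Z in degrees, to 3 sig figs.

X_L = ωL = 75.2 Ω
X_C = 1/(ωC) = 362 Ω
Parallel: admittances add. Y = 1/R + 1/(jωL) + jωC
Y = (0.00400 − j0.0105) S
|Y| = 0.0113 S → |Z| = 1/|Y| = 88.8 Ω, ∠Z = −∠Y = 69.2°

69.2°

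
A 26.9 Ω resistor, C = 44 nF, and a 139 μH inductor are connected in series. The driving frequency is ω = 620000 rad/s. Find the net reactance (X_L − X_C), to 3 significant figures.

49.5 Ω

X_L = ωL = 86.2 Ω
X_C = 1/(ωC) = 36.7 Ω
X = 86.2 − 36.7 = 49.5 Ω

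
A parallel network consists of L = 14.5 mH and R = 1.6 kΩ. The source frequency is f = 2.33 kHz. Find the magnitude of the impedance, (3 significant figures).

ω = 2πf = 14640 rad/s
X_L = ωL = 212 Ω
Parallel: admittances add. Y = 1/R + 1/(jωL)
Y = (0.000625 − j0.00471) S
|Y| = 0.00475 S → |Z| = 1/|Y| = 210 Ω, ∠Z = −∠Y = 82.4°

210 Ω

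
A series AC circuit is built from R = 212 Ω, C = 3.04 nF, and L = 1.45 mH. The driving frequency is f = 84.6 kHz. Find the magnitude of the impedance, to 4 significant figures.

260.8 Ω

ω = 2πf = 531600 rad/s
X_L = ωL = 770.8 Ω
X_C = 1/(ωC) = 618.8 Ω
Net reactance X = X_L − X_C = 151.9 Ω
Z = 212.0 + j151.9 Ω
|Z| = √(212.0² + 151.9²) = 260.8 Ω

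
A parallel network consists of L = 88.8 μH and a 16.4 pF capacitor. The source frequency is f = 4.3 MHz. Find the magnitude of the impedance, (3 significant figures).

ω = 2πf = 2.702e+07 rad/s
X_L = ωL = 2400 Ω
X_C = 1/(ωC) = 2260 Ω
Parallel: admittances add. Y = 1/(jωL) + jωC
Y = (0 + j2.63e-05) S
|Y| = 2.63e-05 S → |Z| = 1/|Y| = 38100 Ω, ∠Z = −∠Y = -90.0°

38100 Ω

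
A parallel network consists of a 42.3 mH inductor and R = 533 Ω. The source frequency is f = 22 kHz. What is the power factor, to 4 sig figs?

ω = 2πf = 138200 rad/s
X_L = ωL = 5847 Ω
Parallel: admittances add. Y = 1/R + 1/(jωL)
Y = (0.001876 − j0.0001710) S
|Y| = 0.001884 S → |Z| = 1/|Y| = 530.8 Ω, ∠Z = −∠Y = 5.208°
cos φ = cos(5.208°) = 0.9959

0.9959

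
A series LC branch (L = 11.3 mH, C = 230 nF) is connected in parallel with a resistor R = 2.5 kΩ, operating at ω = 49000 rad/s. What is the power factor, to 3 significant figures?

X_L = ωL = 554 Ω
X_C = 1/(ωC) = 88.7 Ω
Branch 1: Z₁ = R = 2500 Ω
Branch 2 (series LC): Z₂ = j(X_L − X_C) = j465 Ω
Parallel: Z = Z₁Z₂/(Z₁+Z₂), |Z| = 457 Ω, ∠Z = 79.5°
cos φ = cos(79.5°) = 0.183

0.183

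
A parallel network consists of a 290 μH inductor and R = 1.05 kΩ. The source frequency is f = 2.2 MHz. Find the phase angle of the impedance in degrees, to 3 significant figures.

14.7°

ω = 2πf = 1.382e+07 rad/s
X_L = ωL = 4010 Ω
Parallel: admittances add. Y = 1/R + 1/(jωL)
Y = (0.000952 − j0.000249) S
|Y| = 0.000985 S → |Z| = 1/|Y| = 1020 Ω, ∠Z = −∠Y = 14.7°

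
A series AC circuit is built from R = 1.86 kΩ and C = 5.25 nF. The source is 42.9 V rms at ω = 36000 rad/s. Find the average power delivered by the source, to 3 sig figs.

109 mW

X_C = 1/(ωC) = 5290 Ω
Z = 1860 − j5290 Ω
|Z| = √(1860² + 5290²) = 5610 Ω
∠Z = arctan(-5290/1860) = -70.6°
I = V/|Z| = 7.65 mA
P = VI cos φ = 42.9 × 0.00765 × cos(-70.6°) = 109 mW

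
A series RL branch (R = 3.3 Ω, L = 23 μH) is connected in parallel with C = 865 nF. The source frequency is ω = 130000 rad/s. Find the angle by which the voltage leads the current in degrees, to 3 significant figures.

13.0°

X_L = ωL = 2.99 Ω
X_C = 1/(ωC) = 8.89 Ω
Branch 1 (R+jX_L): Z₁ = 3.30 + j2.99 Ω, |Z₁| = 4.45 Ω
Branch 2 (−jX_C): Z₂ = −j8.89 Ω
Parallel: Z = Z₁Z₂/(Z₁+Z₂), |Z| = 5.86 Ω, ∠Z = 13.0°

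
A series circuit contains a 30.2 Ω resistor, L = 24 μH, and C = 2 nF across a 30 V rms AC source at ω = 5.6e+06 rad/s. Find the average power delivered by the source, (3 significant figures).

X_L = ωL = 134 Ω
X_C = 1/(ωC) = 89.3 Ω
Net reactance X = X_L − X_C = 45.1 Ω
Z = 30.2 + j45.1 Ω
|Z| = √(30.2² + 45.1²) = 54.3 Ω
∠Z = arctan(45.1/30.2) = 56.2°
I = V/|Z| = 553 mA
P = VI cos φ = 30 × 0.553 × cos(56.2°) = 9.22 W

9.22 W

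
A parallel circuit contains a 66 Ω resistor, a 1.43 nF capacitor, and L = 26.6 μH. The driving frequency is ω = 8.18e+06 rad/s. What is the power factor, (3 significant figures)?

0.905

X_L = ωL = 218 Ω
X_C = 1/(ωC) = 85.5 Ω
Parallel: admittances add. Y = 1/R + 1/(jωL) + jωC
Y = (0.0152 + j0.00710) S
|Y| = 0.0167 S → |Z| = 1/|Y| = 59.8 Ω, ∠Z = −∠Y = -25.1°
cos φ = cos(-25.1°) = 0.905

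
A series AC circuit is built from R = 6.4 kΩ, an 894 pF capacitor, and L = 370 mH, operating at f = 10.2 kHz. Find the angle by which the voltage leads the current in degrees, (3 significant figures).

44.4°

ω = 2πf = 64090 rad/s
X_L = ωL = 23700 Ω
X_C = 1/(ωC) = 17500 Ω
Net reactance X = X_L − X_C = 6260 Ω
Z = 6400 + j6260 Ω
|Z| = √(6400² + 6260²) = 8950 Ω
∠Z = arctan(6260/6400) = 44.4°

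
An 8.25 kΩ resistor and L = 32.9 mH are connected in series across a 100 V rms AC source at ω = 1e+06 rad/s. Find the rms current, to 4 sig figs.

2.948 mA

X_L = ωL = 32900 Ω
Z = 8250 + j32900 Ω
|Z| = √(8250² + 32900²) = 33920 Ω
I = V/|Z| = 100/33920 = 2.948 mA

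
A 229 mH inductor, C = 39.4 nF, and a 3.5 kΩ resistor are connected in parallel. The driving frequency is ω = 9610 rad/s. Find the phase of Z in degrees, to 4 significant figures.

14.85°

X_L = ωL = 2201 Ω
X_C = 1/(ωC) = 2641 Ω
Parallel: admittances add. Y = 1/R + 1/(jωL) + jωC
Y = (0.0002857 − j7.577e-05) S
|Y| = 0.0002956 S → |Z| = 1/|Y| = 3383 Ω, ∠Z = −∠Y = 14.85°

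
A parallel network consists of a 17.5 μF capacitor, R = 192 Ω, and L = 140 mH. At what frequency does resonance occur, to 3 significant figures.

ω₀ = 1/√(LC) = 1/√(0.14 × 1.75e-05) = 638.9 rad/s
f₀ = ω₀/(2π) = 102 Hz

102 Hz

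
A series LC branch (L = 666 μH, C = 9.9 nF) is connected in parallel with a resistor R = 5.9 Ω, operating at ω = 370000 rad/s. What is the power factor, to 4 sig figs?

0.9762

X_L = ωL = 246.4 Ω
X_C = 1/(ωC) = 273.0 Ω
Branch 1: Z₁ = R = 5.900 Ω
Branch 2 (series LC): Z₂ = j(X_L − X_C) = −j26.58 Ω
Parallel: Z = Z₁Z₂/(Z₁+Z₂), |Z| = 5.760 Ω, ∠Z = -12.51°
cos φ = cos(-12.51°) = 0.9762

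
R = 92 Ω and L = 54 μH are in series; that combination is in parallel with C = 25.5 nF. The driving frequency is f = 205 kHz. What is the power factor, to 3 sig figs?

ω = 2πf = 1.288e+06 rad/s
X_L = ωL = 69.6 Ω
X_C = 1/(ωC) = 30.4 Ω
Branch 1 (R+jX_L): Z₁ = 92.0 + j69.6 Ω, |Z₁| = 115 Ω
Branch 2 (−jX_C): Z₂ = −j30.4 Ω
Parallel: Z = Z₁Z₂/(Z₁+Z₂), |Z| = 35.1 Ω, ∠Z = -75.9°
cos φ = cos(-75.9°) = 0.243

0.243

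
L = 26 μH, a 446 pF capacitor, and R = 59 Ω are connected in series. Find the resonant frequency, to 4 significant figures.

1.478 MHz

ω₀ = 1/√(LC) = 1/√(2.6e-05 × 4.46e-10) = 9.286e+06 rad/s
f₀ = ω₀/(2π) = 1.478 MHz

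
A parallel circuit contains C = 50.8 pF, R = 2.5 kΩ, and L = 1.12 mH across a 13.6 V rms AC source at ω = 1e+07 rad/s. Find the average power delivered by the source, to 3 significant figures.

X_L = ωL = 11200 Ω
X_C = 1/(ωC) = 1970 Ω
Parallel: admittances add. Y = 1/R + 1/(jωL) + jωC
Y = (0.000400 + j0.000419) S
|Y| = 0.000579 S → |Z| = 1/|Y| = 1730 Ω, ∠Z = −∠Y = -46.3°
I = V/|Z| = 7.88 mA
P = VI cos φ = 13.6 × 0.00788 × cos(-46.3°) = 74.0 mW

74.0 mW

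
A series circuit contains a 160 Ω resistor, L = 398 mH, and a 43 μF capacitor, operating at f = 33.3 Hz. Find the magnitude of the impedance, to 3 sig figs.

162 Ω

ω = 2πf = 209.2 rad/s
X_L = ωL = 83.3 Ω
X_C = 1/(ωC) = 111 Ω
Net reactance X = X_L − X_C = -27.9 Ω
Z = 160 − j27.9 Ω
|Z| = √(160² + 27.9²) = 162 Ω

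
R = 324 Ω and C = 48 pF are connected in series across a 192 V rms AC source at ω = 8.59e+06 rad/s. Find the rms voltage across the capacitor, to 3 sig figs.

X_C = 1/(ωC) = 2430 Ω
Z = 324 − j2430 Ω
|Z| = √(324² + 2430²) = 2450 Ω
I = V/|Z| = 78.5 mA
V_C = I·|Z_C| = 0.0785 × 2430 = 190 V

190 V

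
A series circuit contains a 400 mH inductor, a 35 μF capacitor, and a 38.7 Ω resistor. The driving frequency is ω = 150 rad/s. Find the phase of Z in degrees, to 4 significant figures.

X_L = ωL = 60.00 Ω
X_C = 1/(ωC) = 190.5 Ω
Net reactance X = X_L − X_C = -130.5 Ω
Z = 38.70 − j130.5 Ω
|Z| = √(38.70² + 130.5²) = 136.1 Ω
∠Z = arctan(-130.5/38.70) = -73.48°

-73.48°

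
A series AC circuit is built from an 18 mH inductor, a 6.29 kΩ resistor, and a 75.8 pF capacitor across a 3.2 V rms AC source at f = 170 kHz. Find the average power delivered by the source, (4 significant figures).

741.7 μW

ω = 2πf = 1.068e+06 rad/s
X_L = ωL = 19230 Ω
X_C = 1/(ωC) = 12350 Ω
Net reactance X = X_L − X_C = 6876 Ω
Z = 6290 + j6876 Ω
|Z| = √(6290² + 6876²) = 9319 Ω
∠Z = arctan(6876/6290) = 47.55°
I = V/|Z| = 343.4 μA
P = VI cos φ = 3.2 × 0.0003434 × cos(47.55°) = 741.7 μW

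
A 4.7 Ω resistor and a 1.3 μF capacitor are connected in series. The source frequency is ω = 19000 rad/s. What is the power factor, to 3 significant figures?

0.115

X_C = 1/(ωC) = 40.5 Ω
Z = 4.70 − j40.5 Ω
|Z| = √(4.70² + 40.5²) = 40.8 Ω
∠Z = arctan(-40.5/4.70) = -83.4°
cos φ = cos(-83.4°) = 0.115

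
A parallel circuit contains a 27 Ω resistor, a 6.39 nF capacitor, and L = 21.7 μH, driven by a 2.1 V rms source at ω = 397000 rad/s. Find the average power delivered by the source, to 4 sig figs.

163.3 mW

X_L = ωL = 8.615 Ω
X_C = 1/(ωC) = 394.2 Ω
Parallel: admittances add. Y = 1/R + 1/(jωL) + jωC
Y = (0.03704 − j0.1135) S
|Y| = 0.1194 S → |Z| = 1/|Y| = 8.373 Ω, ∠Z = −∠Y = 71.93°
I = V/|Z| = 250.8 mA
P = VI cos φ = 2.1 × 0.2508 × cos(71.93°) = 163.3 mW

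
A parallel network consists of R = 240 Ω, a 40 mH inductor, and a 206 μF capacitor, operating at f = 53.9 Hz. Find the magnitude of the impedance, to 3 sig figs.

ω = 2πf = 338.7 rad/s
X_L = ωL = 13.5 Ω
X_C = 1/(ωC) = 14.3 Ω
Parallel: admittances add. Y = 1/R + 1/(jωL) + jωC
Y = (0.00417 − j0.00405) S
|Y| = 0.00581 S → |Z| = 1/|Y| = 172 Ω, ∠Z = −∠Y = 44.2°

172 Ω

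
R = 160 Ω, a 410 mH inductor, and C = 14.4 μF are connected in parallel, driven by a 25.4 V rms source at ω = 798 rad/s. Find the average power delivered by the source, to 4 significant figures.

4.032 W

X_L = ωL = 327.2 Ω
X_C = 1/(ωC) = 87.02 Ω
Parallel: admittances add. Y = 1/R + 1/(jωL) + jωC
Y = (0.006250 + j0.008435) S
|Y| = 0.01050 S → |Z| = 1/|Y| = 95.26 Ω, ∠Z = −∠Y = -53.46°
I = V/|Z| = 266.6 mA
P = VI cos φ = 25.4 × 0.2666 × cos(-53.46°) = 4.032 W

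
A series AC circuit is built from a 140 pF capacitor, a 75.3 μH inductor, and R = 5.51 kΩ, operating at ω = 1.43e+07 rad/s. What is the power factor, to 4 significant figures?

0.9946

X_L = ωL = 1077 Ω
X_C = 1/(ωC) = 499.5 Ω
Net reactance X = X_L − X_C = 577.3 Ω
Z = 5510 + j577.3 Ω
|Z| = √(5510² + 577.3²) = 5540 Ω
∠Z = arctan(577.3/5510) = 5.981°
cos φ = cos(5.981°) = 0.9946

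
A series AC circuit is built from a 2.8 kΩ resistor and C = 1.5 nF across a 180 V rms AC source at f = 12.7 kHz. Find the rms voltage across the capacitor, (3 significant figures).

171 V

ω = 2πf = 79800 rad/s
X_C = 1/(ωC) = 8350 Ω
Z = 2800 − j8350 Ω
|Z| = √(2800² + 8350²) = 8810 Ω
I = V/|Z| = 20.4 mA
V_C = I·|Z_C| = 0.0204 × 8350 = 171 V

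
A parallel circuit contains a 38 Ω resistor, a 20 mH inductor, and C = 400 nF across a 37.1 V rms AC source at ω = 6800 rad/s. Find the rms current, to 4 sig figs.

X_L = ωL = 136.0 Ω
X_C = 1/(ωC) = 367.6 Ω
Parallel: admittances add. Y = 1/R + 1/(jωL) + jωC
Y = (0.02632 − j0.004633) S
|Y| = 0.02672 S → |Z| = 1/|Y| = 37.42 Ω, ∠Z = −∠Y = 9.985°
I = V/|Z| = 37.1/37.42 = 991.3 mA

991.3 mA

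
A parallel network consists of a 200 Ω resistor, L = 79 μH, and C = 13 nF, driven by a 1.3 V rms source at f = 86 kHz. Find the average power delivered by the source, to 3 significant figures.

8.45 mW

ω = 2πf = 540400 rad/s
X_L = ωL = 42.7 Ω
X_C = 1/(ωC) = 142 Ω
Parallel: admittances add. Y = 1/R + 1/(jωL) + jωC
Y = (0.00500 − j0.0164) S
|Y| = 0.0171 S → |Z| = 1/|Y| = 58.3 Ω, ∠Z = −∠Y = 73.0°
I = V/|Z| = 22.3 mA
P = VI cos φ = 1.3 × 0.0223 × cos(73.0°) = 8.45 mW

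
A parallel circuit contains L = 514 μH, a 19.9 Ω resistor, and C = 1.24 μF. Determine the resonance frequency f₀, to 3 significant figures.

ω₀ = 1/√(LC) = 1/√(0.000514 × 1.24e-06) = 39610 rad/s
f₀ = ω₀/(2π) = 6.30 kHz

6.30 kHz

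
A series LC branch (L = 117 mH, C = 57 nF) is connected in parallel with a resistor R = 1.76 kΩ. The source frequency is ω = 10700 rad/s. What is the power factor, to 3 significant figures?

0.215

X_L = ωL = 1250 Ω
X_C = 1/(ωC) = 1640 Ω
Branch 1: Z₁ = R = 1760 Ω
Branch 2 (series LC): Z₂ = j(X_L − X_C) = −j388 Ω
Parallel: Z = Z₁Z₂/(Z₁+Z₂), |Z| = 379 Ω, ∠Z = -77.6°
cos φ = cos(-77.6°) = 0.215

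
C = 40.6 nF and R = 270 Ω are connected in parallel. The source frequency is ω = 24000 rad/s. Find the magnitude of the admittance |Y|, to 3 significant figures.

3.83 mS

X_C = 1/(ωC) = 1030 Ω
Parallel: admittances add. Y = 1/R + jωC
Y = (0.00370 + j0.000974) S
|Y| = 0.00383 S → |Z| = 1/|Y| = 261 Ω, ∠Z = −∠Y = -14.7°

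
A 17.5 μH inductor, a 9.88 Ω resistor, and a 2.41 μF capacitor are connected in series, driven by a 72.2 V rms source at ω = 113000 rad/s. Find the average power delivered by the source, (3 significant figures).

513 W

X_L = ωL = 1.98 Ω
X_C = 1/(ωC) = 3.67 Ω
Net reactance X = X_L − X_C = -1.69 Ω
Z = 9.88 − j1.69 Ω
|Z| = √(9.88² + 1.69²) = 10.0 Ω
∠Z = arctan(-1.69/9.88) = -9.73°
I = V/|Z| = 7.20 A
P = VI cos φ = 72.2 × 7.20 × cos(-9.73°) = 513 W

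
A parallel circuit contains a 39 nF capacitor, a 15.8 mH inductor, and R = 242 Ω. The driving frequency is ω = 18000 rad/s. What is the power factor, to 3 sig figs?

X_L = ωL = 284 Ω
X_C = 1/(ωC) = 1420 Ω
Parallel: admittances add. Y = 1/R + 1/(jωL) + jωC
Y = (0.00413 − j0.00281) S
|Y| = 0.00500 S → |Z| = 1/|Y| = 200 Ω, ∠Z = −∠Y = 34.3°
cos φ = cos(34.3°) = 0.827

0.827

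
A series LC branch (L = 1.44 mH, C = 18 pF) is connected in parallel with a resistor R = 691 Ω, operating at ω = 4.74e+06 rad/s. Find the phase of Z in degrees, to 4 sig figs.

-8.035°

X_L = ωL = 6826 Ω
X_C = 1/(ωC) = 11720 Ω
Branch 1: Z₁ = R = 691.0 Ω
Branch 2 (series LC): Z₂ = j(X_L − X_C) = −j4895 Ω
Parallel: Z = Z₁Z₂/(Z₁+Z₂), |Z| = 684.2 Ω, ∠Z = -8.035°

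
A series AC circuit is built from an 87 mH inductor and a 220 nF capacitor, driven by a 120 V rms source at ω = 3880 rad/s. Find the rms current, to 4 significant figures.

X_L = ωL = 337.6 Ω
X_C = 1/(ωC) = 1172 Ω
Net reactance X = X_L − X_C = -833.9 Ω
Z = − j833.9 Ω
|Z| = √(0² + 833.9²) = 833.9 Ω
I = V/|Z| = 120/833.9 = 143.9 mA

143.9 mA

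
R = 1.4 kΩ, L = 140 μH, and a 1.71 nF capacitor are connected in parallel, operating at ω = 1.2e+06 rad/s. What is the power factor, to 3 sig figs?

0.180

X_L = ωL = 168 Ω
X_C = 1/(ωC) = 487 Ω
Parallel: admittances add. Y = 1/R + 1/(jωL) + jωC
Y = (0.000714 − j0.00390) S
|Y| = 0.00397 S → |Z| = 1/|Y| = 252 Ω, ∠Z = −∠Y = 79.6°
cos φ = cos(79.6°) = 0.180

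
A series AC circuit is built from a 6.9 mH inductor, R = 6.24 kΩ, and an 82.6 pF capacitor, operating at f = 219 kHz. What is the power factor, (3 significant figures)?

ω = 2πf = 1.376e+06 rad/s
X_L = ωL = 9490 Ω
X_C = 1/(ωC) = 8800 Ω
Net reactance X = X_L − X_C = 696 Ω
Z = 6240 + j696 Ω
|Z| = √(6240² + 696²) = 6280 Ω
∠Z = arctan(696/6240) = 6.37°
cos φ = cos(6.37°) = 0.994

0.994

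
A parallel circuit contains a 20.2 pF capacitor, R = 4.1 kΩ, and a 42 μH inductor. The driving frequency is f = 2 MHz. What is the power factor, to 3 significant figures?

ω = 2πf = 1.257e+07 rad/s
X_L = ωL = 528 Ω
X_C = 1/(ωC) = 3940 Ω
Parallel: admittances add. Y = 1/R + 1/(jωL) + jωC
Y = (0.000244 − j0.00164) S
|Y| = 0.00166 S → |Z| = 1/|Y| = 603 Ω, ∠Z = −∠Y = 81.5°
cos φ = cos(81.5°) = 0.147

0.147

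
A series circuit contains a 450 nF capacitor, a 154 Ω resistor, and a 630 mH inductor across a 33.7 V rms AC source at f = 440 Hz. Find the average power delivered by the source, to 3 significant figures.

ω = 2πf = 2765 rad/s
X_L = ωL = 1740 Ω
X_C = 1/(ωC) = 804 Ω
Net reactance X = X_L − X_C = 938 Ω
Z = 154 + j938 Ω
|Z| = √(154² + 938²) = 950 Ω
∠Z = arctan(938/154) = 80.7°
I = V/|Z| = 35.5 mA
P = VI cos φ = 33.7 × 0.0355 × cos(80.7°) = 194 mW

194 mW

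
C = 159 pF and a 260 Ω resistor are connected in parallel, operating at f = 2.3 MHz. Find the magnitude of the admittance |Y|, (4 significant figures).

ω = 2πf = 1.445e+07 rad/s
X_C = 1/(ωC) = 435.2 Ω
Parallel: admittances add. Y = 1/R + jωC
Y = (0.003846 + j0.002298) S
|Y| = 0.004480 S → |Z| = 1/|Y| = 223.2 Ω, ∠Z = −∠Y = -30.85°

4.480 mS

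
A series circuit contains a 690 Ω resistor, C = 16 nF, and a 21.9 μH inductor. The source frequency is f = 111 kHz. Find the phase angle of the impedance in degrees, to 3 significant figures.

-6.15°

ω = 2πf = 697400 rad/s
X_L = ωL = 15.3 Ω
X_C = 1/(ωC) = 89.6 Ω
Net reactance X = X_L − X_C = -74.3 Ω
Z = 690 − j74.3 Ω
|Z| = √(690² + 74.3²) = 694 Ω
∠Z = arctan(-74.3/690) = -6.15°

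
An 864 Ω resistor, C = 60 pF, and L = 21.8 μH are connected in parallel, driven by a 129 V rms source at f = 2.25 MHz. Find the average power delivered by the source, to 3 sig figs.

19.3 W

ω = 2πf = 1.414e+07 rad/s
X_L = ωL = 308 Ω
X_C = 1/(ωC) = 1180 Ω
Parallel: admittances add. Y = 1/R + 1/(jωL) + jωC
Y = (0.00116 − j0.00240) S
|Y| = 0.00266 S → |Z| = 1/|Y| = 376 Ω, ∠Z = −∠Y = 64.2°
I = V/|Z| = 343 mA
P = VI cos φ = 129 × 0.343 × cos(64.2°) = 19.3 W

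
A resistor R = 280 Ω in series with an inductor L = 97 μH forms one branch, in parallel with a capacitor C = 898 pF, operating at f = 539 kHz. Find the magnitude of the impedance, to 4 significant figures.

ω = 2πf = 3.387e+06 rad/s
X_L = ωL = 328.5 Ω
X_C = 1/(ωC) = 328.8 Ω
Branch 1 (R+jX_L): Z₁ = 280.0 + j328.5 Ω, |Z₁| = 431.6 Ω
Branch 2 (−jX_C): Z₂ = −j328.8 Ω
Parallel: Z = Z₁Z₂/(Z₁+Z₂), |Z| = 506.9 Ω, ∠Z = -40.38°

506.9 Ω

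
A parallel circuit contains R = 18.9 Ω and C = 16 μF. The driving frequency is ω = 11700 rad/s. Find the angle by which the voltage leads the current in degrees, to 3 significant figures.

X_C = 1/(ωC) = 5.34 Ω
Parallel: admittances add. Y = 1/R + jωC
Y = (0.0529 + j0.187) S
|Y| = 0.195 S → |Z| = 1/|Y| = 5.14 Ω, ∠Z = −∠Y = -74.2°

-74.2°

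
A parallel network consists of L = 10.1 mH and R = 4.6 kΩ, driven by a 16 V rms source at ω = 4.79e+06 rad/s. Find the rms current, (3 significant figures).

3.49 mA

X_L = ωL = 48400 Ω
Parallel: admittances add. Y = 1/R + 1/(jωL)
Y = (0.000217 − j2.07e-05) S
|Y| = 0.000218 S → |Z| = 1/|Y| = 4580 Ω, ∠Z = −∠Y = 5.43°
I = V/|Z| = 16/4580 = 3.49 mA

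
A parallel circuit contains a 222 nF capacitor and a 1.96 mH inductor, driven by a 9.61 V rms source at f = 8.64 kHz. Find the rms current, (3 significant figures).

25.5 mA

ω = 2πf = 54290 rad/s
X_L = ωL = 106 Ω
X_C = 1/(ωC) = 83.0 Ω
Parallel: admittances add. Y = 1/(jωL) + jωC
Y = (0 + j0.00265) S
|Y| = 0.00265 S → |Z| = 1/|Y| = 377 Ω, ∠Z = −∠Y = -90.0°
I = V/|Z| = 9.61/377 = 25.5 mA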